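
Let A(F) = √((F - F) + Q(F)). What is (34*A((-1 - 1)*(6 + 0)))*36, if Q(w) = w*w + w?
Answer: 2448*√33 ≈ 14063.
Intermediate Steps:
Q(w) = w + w² (Q(w) = w² + w = w + w²)
A(F) = √(F*(1 + F)) (A(F) = √((F - F) + F*(1 + F)) = √(0 + F*(1 + F)) = √(F*(1 + F)))
(34*A((-1 - 1)*(6 + 0)))*36 = (34*√(((-1 - 1)*(6 + 0))*(1 + (-1 - 1)*(6 + 0))))*36 = (34*√((-2*6)*(1 - 2*6)))*36 = (34*√(-12*(1 - 12)))*36 = (34*√(-12*(-11)))*36 = (34*√132)*36 = (34*(2*√33))*36 = (68*√33)*36 = 2448*√33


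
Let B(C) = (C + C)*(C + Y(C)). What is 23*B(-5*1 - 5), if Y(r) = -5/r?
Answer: 4370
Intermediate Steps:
B(C) = 2*C*(C - 5/C) (B(C) = (C + C)*(C - 5/C) = (2*C)*(C - 5/C) = 2*C*(C - 5/C))
23*B(-5*1 - 5) = 23*(-10 + 2*(-5*1 - 5)²) = 23*(-10 + 2*(-5 - 5)²) = 23*(-10 + 2*(-10)²) = 23*(-10 + 2*100) = 23*(-10 + 200) = 23*190 = 4370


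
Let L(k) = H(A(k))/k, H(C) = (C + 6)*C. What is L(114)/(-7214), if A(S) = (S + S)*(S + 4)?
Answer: -3175380/3607 ≈ -880.34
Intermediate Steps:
A(S) = 2*S*(4 + S) (A(S) = (2*S)*(4 + S) = 2*S*(4 + S))
H(C) = C*(6 + C) (H(C) = (6 + C)*C = C*(6 + C))
L(k) = 2*(4 + k)*(6 + 2*k*(4 + k)) (L(k) = ((2*k*(4 + k))*(6 + 2*k*(4 + k)))/k = (2*k*(4 + k)*(6 + 2*k*(4 + k)))/k = 2*(4 + k)*(6 + 2*k*(4 + k)))
L(114)/(-7214) = (4*(3 + 114*(4 + 114))*(4 + 114))/(-7214) = (4*(3 + 114*118)*118)*(-1/7214) = (4*(3 + 13452)*118)*(-1/7214) = (4*13455*118)*(-1/7214) = 6350760*(-1/7214) = -3175380/3607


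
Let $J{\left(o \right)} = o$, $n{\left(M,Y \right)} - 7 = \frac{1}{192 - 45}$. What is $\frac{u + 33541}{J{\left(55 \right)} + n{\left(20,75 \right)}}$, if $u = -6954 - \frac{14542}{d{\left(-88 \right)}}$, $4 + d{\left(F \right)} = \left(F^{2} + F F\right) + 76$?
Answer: $\frac{30405419583}{70914700} \approx 428.76$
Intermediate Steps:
$d{\left(F \right)} = 72 + 2 F^{2}$ ($d{\left(F \right)} = -4 + \left(\left(F^{2} + F F\right) + 76\right) = -4 + \left(\left(F^{2} + F^{2}\right) + 76\right) = -4 + \left(2 F^{2} + 76\right) = -4 + \left(76 + 2 F^{2}\right) = 72 + 2 F^{2}$)
$n{\left(M,Y \right)} = \frac{1030}{147}$ ($n{\left(M,Y \right)} = 7 + \frac{1}{192 - 45} = 7 + \frac{1}{147} = \frac{1030}{147}$)
$u = - \frac{54109391}{7780}$ ($u = -6954 - \frac{14542}{72 + 2 \left(-88\right)^{2}} = -6954 - \frac{14542}{72 + 2 \cdot 7744} = -6954 - \frac{14542}{72 + 15488} = -6954 - \frac{14542}{15560} = -6954 - \frac{7271}{7780} = - \frac{54109391}{7780} \approx -6954.9$)
$\frac{u + 33541}{J{\left(55 \right)} + n{\left(20,75 \right)}} = \frac{- \frac{54109391}{7780} + 33541}{55 + \frac{1030}{147}} = \frac{206839589}{7780 \cdot \frac{9115}{147}} = \frac{206839589}{7780} \cdot \frac{147}{9115} = \frac{30405419583}{70914700}$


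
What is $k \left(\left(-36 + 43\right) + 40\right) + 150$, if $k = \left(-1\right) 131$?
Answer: $-6007$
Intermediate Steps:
$k = -131$
$k \left(\left(-36 + 43\right) + 40\right) + 150 = - 131 \left(\left(-36 + 43\right) + 40\right) + 150 = - 131 \left(7 + 40\right) + 150 = \left(-131\right) 47 + 150 = -6157 + 150 = -6007$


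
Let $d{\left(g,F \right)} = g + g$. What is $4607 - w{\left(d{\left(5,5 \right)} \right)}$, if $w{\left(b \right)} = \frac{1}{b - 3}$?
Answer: $\frac{32248}{7} \approx 4606.9$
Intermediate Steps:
$d{\left(g,F \right)} = 2 g$
$w{\left(b \right)} = \frac{1}{-3 + b}$
$4607 - w{\left(d{\left(5,5 \right)} \right)} = 4607 - \frac{1}{-3 + 2 \cdot 5} = 4607 - \frac{1}{-3 + 10} = 4607 - \frac{1}{7} = \frac{32248}{7}$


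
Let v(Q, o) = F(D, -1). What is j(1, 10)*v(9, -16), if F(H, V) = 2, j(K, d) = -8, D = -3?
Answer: -16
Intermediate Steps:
v(Q, o) = 2
j(1, 10)*v(9, -16) = -8*2 = -16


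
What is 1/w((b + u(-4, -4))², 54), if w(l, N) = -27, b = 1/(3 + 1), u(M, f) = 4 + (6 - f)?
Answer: -1/27 ≈ -0.037037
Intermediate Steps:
u(M, f) = 10 - f
b = ¼ (b = 1/4 = ¼ ≈ 0.25000)
1/w((b + u(-4, -4))², 54) = 1/(-27) = -1/27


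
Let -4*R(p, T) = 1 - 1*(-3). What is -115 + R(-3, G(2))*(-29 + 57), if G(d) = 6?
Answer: -143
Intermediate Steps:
R(p, T) = -1 (R(p, T) = -(1 - 1*(-3))/4 = -(1 + 3)/4 = -¼*4 = -1)
-115 + R(-3, G(2))*(-29 + 57) = -115 - (-29 + 57) = -115 - 1*28 = -115 - 28 = -143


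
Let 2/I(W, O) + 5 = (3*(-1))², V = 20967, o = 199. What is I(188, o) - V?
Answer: -41933/2 ≈ -20967.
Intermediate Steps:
I(W, O) = ½ (I(W, O) = 2/(-5 + (3*(-1))²) = 2/(-5 + (-3)²) = 2/(-5 + 9) = 2/4 = 2*(¼) = ½)
I(188, o) - V = ½ - 1*20967 = ½ - 20967 = -41933/2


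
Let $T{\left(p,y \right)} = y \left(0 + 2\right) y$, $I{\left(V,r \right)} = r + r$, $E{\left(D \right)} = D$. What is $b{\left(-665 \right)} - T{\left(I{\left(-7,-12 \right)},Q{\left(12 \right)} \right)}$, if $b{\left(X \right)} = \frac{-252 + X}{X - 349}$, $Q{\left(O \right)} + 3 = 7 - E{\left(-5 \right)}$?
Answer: $- \frac{163351}{1014} \approx -161.1$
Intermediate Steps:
$Q{\left(O \right)} = 9$ ($Q{\left(O \right)} = -3 + \left(7 - -5\right) = -3 + \left(7 + 5\right) = -3 + 12 = 9$)
$I{\left(V,r \right)} = 2 r$
$b{\left(X \right)} = \frac{-252 + X}{-349 + X}$
$T{\left(p,y \right)} = 2 y^{2}$ ($T{\left(p,y \right)} = y 2 y = 2 y y = 2 y^{2}$)
$b{\left(-665 \right)} - T{\left(I{\left(-7,-12 \right)},Q{\left(12 \right)} \right)} = \frac{-252 - 665}{-349 - 665} - 2 \cdot 9^{2} = \frac{1}{-1014} \left(-917\right) - 2 \cdot 81 = \left(- \frac{1}{1014}\right) \left(-917\right) - 162 = \frac{917}{1014} - 162 = - \frac{163351}{1014}$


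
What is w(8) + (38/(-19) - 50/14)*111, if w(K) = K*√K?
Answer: -4329/7 + 16*√2 ≈ -595.80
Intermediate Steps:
w(K) = K^(3/2)
w(8) + (38/(-19) - 50/14)*111 = 8^(3/2) + (38/(-19) - 50/14)*111 = 16*√2 + (38*(-1/19) - 50*1/14)*111 = 16*√2 + (-2 - 25/7)*111 = 16*√2 - 39/7*111 = 16*√2 - 4329/7 = -4329/7 + 16*√2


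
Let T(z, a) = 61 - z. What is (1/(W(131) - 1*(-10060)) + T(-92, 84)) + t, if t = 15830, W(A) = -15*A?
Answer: 129382386/8095 ≈ 15983.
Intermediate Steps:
(1/(W(131) - 1*(-10060)) + T(-92, 84)) + t = (1/(-15*131 - 1*(-10060)) + (61 - 1*(-92))) + 15830 = (1/(-1965 + 10060) + (61 + 92)) + 15830 = (1/8095 + 153) + 15830 = 1238536/8095 + 15830 = 129382386/8095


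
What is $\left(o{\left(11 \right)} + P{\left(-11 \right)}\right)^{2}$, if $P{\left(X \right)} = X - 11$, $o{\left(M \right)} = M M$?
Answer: $9801$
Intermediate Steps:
$o{\left(M \right)} = M^{2}$
$P{\left(X \right)} = -11 + X$
$\left(o{\left(11 \right)} + P{\left(-11 \right)}\right)^{2} = \left(11^{2} - 22\right)^{2} = \left(121 - 22\right)^{2} = 99^{2} = 9801$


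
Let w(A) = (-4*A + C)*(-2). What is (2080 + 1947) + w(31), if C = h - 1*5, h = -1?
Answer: 4287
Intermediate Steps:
C = -6 (C = -1 - 1*5 = -1 - 5 = -6)
w(A) = 12 + 8*A (w(A) = (-4*A - 6)*(-2) = (-6 - 4*A)*(-2) = 12 + 8*A)
(2080 + 1947) + w(31) = (2080 + 1947) + (12 + 8*31) = 4027 + (12 + 248) = 4027 + 260 = 4287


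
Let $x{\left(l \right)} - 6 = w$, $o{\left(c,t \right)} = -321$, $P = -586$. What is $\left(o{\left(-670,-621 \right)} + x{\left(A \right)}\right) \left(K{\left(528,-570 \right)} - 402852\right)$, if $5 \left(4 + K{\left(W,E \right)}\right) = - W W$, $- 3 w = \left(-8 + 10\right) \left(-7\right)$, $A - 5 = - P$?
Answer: $\frac{2134842584}{15} \approx 1.4232 \cdot 10^{8}$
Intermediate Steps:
$A = 591$ ($A = 5 - -586 = 5 + 586 = 591$)
$w = \frac{14}{3}$ ($w = - \frac{\left(-8 + 10\right) \left(-7\right)}{3} = - \frac{2 \left(-7\right)}{3} = \left(- \frac{1}{3}\right) \left(-14\right) = \frac{14}{3} \approx 4.6667$)
$K{\left(W,E \right)} = -4 - \frac{W^{2}}{5}$ ($K{\left(W,E \right)} = -4 + \frac{- W W}{5} = -4 + \frac{\left(-1\right) W^{2}}{5} = -4 - \frac{W^{2}}{5}$)
$x{\left(l \right)} = \frac{32}{3}$ ($x{\left(l \right)} = 6 + \frac{14}{3} = \frac{32}{3}$)
$\left(o{\left(-670,-621 \right)} + x{\left(A \right)}\right) \left(K{\left(528,-570 \right)} - 402852\right) = \left(-321 + \frac{32}{3}\right) \left(\left(-4 - \frac{528^{2}}{5}\right) - 402852\right) = - \frac{931 \left(\left(-4 - \frac{278784}{5}\right) - 402852\right)}{3} = - \frac{931 \left(- \frac{278804}{5} - 402852\right)}{3} = \left(- \frac{931}{3}\right) \left(- \frac{2293064}{5}\right) = \frac{2134842584}{15}$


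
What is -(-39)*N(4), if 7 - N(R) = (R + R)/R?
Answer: 195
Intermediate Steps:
N(R) = 5 (N(R) = 7 - (R + R)/R = 7 - 2*R/R = 7 - 1*2 = 7 - 2 = 5)
-(-39)*N(4) = -(-39)*5 = -1*(-195) = 195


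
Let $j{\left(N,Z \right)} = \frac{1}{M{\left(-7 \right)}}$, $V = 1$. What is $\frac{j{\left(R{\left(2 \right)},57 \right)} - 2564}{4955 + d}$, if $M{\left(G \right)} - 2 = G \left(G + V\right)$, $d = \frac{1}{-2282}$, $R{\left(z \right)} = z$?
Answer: $- \frac{42907305}{82920266} \approx -0.51745$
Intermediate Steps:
$d = - \frac{1}{2282} \approx -0.00043821$
$M{\left(G \right)} = 2 + G \left(1 + G\right)$ ($M{\left(G \right)} = 2 + G \left(G + 1\right) = 2 + G \left(1 + G\right)$)
$j{\left(N,Z \right)} = \frac{1}{44}$ ($j{\left(N,Z \right)} = \frac{1}{2 - 7 + \left(-7\right)^{2}} = \frac{1}{2 - 7 + 49} = \frac{1}{44}$)
$\frac{j{\left(R{\left(2 \right)},57 \right)} - 2564}{4955 + d} = \frac{\frac{1}{44} - 2564}{4955 - \frac{1}{2282}} = - \frac{112815}{44 \cdot \frac{11307309}{2282}} = \left(- \frac{112815}{44}\right) \frac{2282}{11307309} = - \frac{42907305}{82920266}$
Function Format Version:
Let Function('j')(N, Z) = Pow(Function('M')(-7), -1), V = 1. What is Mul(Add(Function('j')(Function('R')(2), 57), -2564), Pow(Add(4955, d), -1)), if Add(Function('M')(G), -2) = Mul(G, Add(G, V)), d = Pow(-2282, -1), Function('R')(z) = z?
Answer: Rational(-42907305, 82920266) ≈ -0.51745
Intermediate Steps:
d = Rational(-1, 2282) ≈ -0.00043821
Function('M')(G) = Add(2, Mul(G, Add(1, G))) (Function('M')(G) = Add(2, Mul(G, Add(G, 1))) = Add(2, Mul(G, Add(1, G))))
Function('j')(N, Z) = Rational(1, 44) (Function('j')(N, Z) = Pow(Add(2, -7, Pow(-7, 2)), -1) = Pow(Add(2, -7, 49), -1) = Pow(44, -1) = Rational(1, 44))
Mul(Add(Function('j')(Function('R')(2), 57), -2564), Pow(Add(4955, d), -1)) = Mul(Add(Rational(1, 44), -2564), Pow(Add(4955, Rational(-1, 2282)), -1)) = Mul(Rational(-112815, 44), Pow(Rational(11307309, 2282), -1)) = Mul(Rational(-112815, 44), Rational(2282, 11307309)) = Rational(-42907305, 82920266)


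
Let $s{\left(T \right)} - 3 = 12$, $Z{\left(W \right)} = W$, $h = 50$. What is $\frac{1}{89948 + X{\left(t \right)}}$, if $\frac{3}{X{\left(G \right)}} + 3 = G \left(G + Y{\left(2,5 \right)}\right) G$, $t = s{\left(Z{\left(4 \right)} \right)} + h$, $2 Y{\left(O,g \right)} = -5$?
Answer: $\frac{528119}{47503247818} \approx 1.1118 \cdot 10^{-5}$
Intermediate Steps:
$s{\left(T \right)} = 15$ ($s{\left(T \right)} = 3 + 12 = 15$)
$Y{\left(O,g \right)} = - \frac{5}{2}$ ($Y{\left(O,g \right)} = \frac{1}{2} \left(-5\right) = - \frac{5}{2}$)
$t = 65$ ($t = 15 + 50 = 65$)
$X{\left(G \right)} = \frac{3}{-3 + G^{2} \left(- \frac{5}{2} + G\right)}$ ($X{\left(G \right)} = \frac{3}{-3 + G \left(G - \frac{5}{2}\right) G} = \frac{3}{-3 + G \left(- \frac{5}{2} + G\right) G} = \frac{3}{-3 + G^{2} \left(- \frac{5}{2} + G\right)}$)
$\frac{1}{89948 + X{\left(t \right)}} = \frac{1}{89948 + \frac{6}{-6 - 5 \cdot 65^{2} + 2 \cdot 65^{3}}} = \frac{1}{89948 + \frac{6}{-6 - 21125 + 2 \cdot 274625}} = \frac{1}{89948 + \frac{6}{-6 - 21125 + 549250}} = \frac{1}{89948 + \frac{6}{528119}} = \frac{1}{\frac{47503247818}{528119}} = \frac{528119}{47503247818}$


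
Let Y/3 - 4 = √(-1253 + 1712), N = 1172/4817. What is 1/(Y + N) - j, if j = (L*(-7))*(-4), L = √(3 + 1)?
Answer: -5173308978440/92375444483 + 208831401*√51/92375444483 ≈ -55.987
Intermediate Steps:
L = 2 (L = √4 = 2)
N = 1172/4817 (N = 1172*(1/4817) = 1172/4817 ≈ 0.24330)
Y = 12 + 9*√51 (Y = 12 + 3*√(-1253 + 1712) = 12 + 3*√459 = 12 + 3*(3*√51) = 12 + 9*√51 ≈ 76.273)
j = 56 (j = (2*(-7))*(-4) = -14*(-4) = 56)
1/(Y + N) - j = 1/((12 + 9*√51) + 1172/4817) - 1*56 = 1/(58976/4817 + 9*√51) - 56 = -56 + 1/(58976/4817 + 9*√51)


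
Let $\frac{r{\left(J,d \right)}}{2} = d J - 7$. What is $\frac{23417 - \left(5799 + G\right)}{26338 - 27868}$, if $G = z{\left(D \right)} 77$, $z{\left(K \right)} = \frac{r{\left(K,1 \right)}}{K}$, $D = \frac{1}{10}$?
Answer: $- \frac{14122}{765} \approx -18.46$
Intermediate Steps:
$D = \frac{1}{10} \approx 0.1$
$r{\left(J,d \right)} = -14 + 2 J d$ ($r{\left(J,d \right)} = 2 \left(d J - 7\right) = 2 \left(J d - 7\right) = 2 \left(-7 + J d\right) = -14 + 2 J d$)
$z{\left(K \right)} = \frac{-14 + 2 K}{K}$ ($z{\left(K \right)} = \frac{-14 + 2 K 1}{K} = \frac{-14 + 2 K}{K}$)
$G = -10626$ ($G = \left(2 - 14 \frac{1}{\frac{1}{10}}\right) 77 = \left(2 - 140\right) 77 = \left(-138\right) 77 = -10626$)
$\frac{23417 - \left(5799 + G\right)}{26338 - 27868} = \frac{23417 - -4827}{26338 - 27868} = \frac{23417 + \left(-5799 + 10626\right)}{-1530} = \left(23417 + 4827\right) \left(- \frac{1}{1530}\right) = 28244 \left(- \frac{1}{1530}\right) = - \frac{14122}{765}$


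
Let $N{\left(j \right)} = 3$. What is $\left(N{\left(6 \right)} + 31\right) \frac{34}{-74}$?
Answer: $- \frac{578}{37} \approx -15.622$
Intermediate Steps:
$\left(N{\left(6 \right)} + 31\right) \frac{34}{-74} = \left(3 + 31\right) \frac{34}{-74} = 34 \cdot 34 \left(- \frac{1}{74}\right) = 34 \left(- \frac{17}{37}\right) = - \frac{578}{37}$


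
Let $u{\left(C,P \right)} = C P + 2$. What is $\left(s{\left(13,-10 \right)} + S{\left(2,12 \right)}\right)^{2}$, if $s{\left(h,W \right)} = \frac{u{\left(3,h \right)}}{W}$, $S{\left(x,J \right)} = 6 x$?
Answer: $\frac{6241}{100} \approx 62.41$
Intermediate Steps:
$u{\left(C,P \right)} = 2 + C P$
$s{\left(h,W \right)} = \frac{2 + 3 h}{W}$
$\left(s{\left(13,-10 \right)} + S{\left(2,12 \right)}\right)^{2} = \left(\frac{2 + 3 \cdot 13}{-10} + 6 \cdot 2\right)^{2} = \left(- \frac{2 + 39}{10} + 12\right)^{2} = \left(\left(- \frac{1}{10}\right) 41 + 12\right)^{2} = \left(- \frac{41}{10} + 12\right)^{2} = \left(\frac{79}{10}\right)^{2} = \frac{6241}{100}$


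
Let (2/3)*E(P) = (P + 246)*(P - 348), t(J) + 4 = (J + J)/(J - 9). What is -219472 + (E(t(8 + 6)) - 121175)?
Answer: -11732499/25 ≈ -4.6930e+5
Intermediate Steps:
t(J) = -4 + 2*J/(-9 + J) (t(J) = -4 + (J + J)/(J - 9) = -4 + (2*J)/(-9 + J) = -4 + 2*J/(-9 + J))
E(P) = 3*(-348 + P)*(246 + P)/2 (E(P) = 3*((P + 246)*(P - 348))/2 = 3*((246 + P)*(-348 + P))/2 = 3*((-348 + P)*(246 + P))/2 = 3*(-348 + P)*(246 + P)/2)
-219472 + (E(t(8 + 6)) - 121175) = -219472 + ((-128412 - 306*(18 - (8 + 6))/(-9 + (8 + 6)) + 3*(2*(18 - (8 + 6))/(-9 + (8 + 6)))²/2) - 121175) = -219472 + ((-128412 - 306*(18 - 1*14)/(-9 + 14) + 3*(2*(18 - 1*14)/(-9 + 14))²/2) - 121175) = -219472 + ((-128412 - 306*(18 - 14)/5 + 3*(2*(18 - 14)/5)²/2) - 121175) = -219472 + ((-128412 - 306*4/5 + 3*(2*(⅕)*4)²/2) - 121175) = -219472 + ((-128412 - 153*8/5 + 3*(8/5)²/2) - 121175) = -219472 + ((-128412 - 1224/5 + (3/2)*(64/25)) - 121175) = -219472 + ((-128412 - 1224/5 + 96/25) - 121175) = -219472 + (-3216324/25 - 121175) = -219472 - 6245699/25 = -11732499/25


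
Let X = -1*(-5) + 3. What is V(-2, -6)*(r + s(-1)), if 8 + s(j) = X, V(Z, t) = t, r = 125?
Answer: -750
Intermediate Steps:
X = 8 (X = 5 + 3 = 8)
s(j) = 0 (s(j) = -8 + 8 = 0)
V(-2, -6)*(r + s(-1)) = -6*(125 + 0) = -6*125 = -750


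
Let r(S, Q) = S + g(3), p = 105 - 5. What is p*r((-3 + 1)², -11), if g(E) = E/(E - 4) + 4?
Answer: 500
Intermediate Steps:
g(E) = 4 + E/(-4 + E) (g(E) = E/(-4 + E) + 4 = 4 + E/(-4 + E))
p = 100
r(S, Q) = 1 + S (r(S, Q) = S + (-16 + 5*3)/(-4 + 3) = S + (-16 + 15)/(-1) = S - 1*(-1) = S + 1 = 1 + S)
p*r((-3 + 1)², -11) = 100*(1 + (-3 + 1)²) = 100*(1 + (-2)²) = 100*(1 + 4) = 100*5 = 500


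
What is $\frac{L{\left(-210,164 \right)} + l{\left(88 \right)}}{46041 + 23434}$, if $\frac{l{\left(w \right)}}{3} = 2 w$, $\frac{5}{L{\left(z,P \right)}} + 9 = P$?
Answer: $\frac{16369}{2153725} \approx 0.0076003$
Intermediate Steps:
$L{\left(z,P \right)} = \frac{5}{-9 + P}$
$l{\left(w \right)} = 6 w$ ($l{\left(w \right)} = 3 \cdot 2 w = 6 w$)
$\frac{L{\left(-210,164 \right)} + l{\left(88 \right)}}{46041 + 23434} = \frac{\frac{5}{-9 + 164} + 6 \cdot 88}{46041 + 23434} = \frac{\frac{5}{155} + 528}{69475} = \left(5 \cdot \frac{1}{155} + 528\right) \frac{1}{69475} = \left(\frac{1}{31} + 528\right) \frac{1}{69475} = \frac{16369}{31} \cdot \frac{1}{69475} = \frac{16369}{2153725}$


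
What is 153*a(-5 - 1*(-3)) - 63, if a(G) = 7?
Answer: 1008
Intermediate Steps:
153*a(-5 - 1*(-3)) - 63 = 153*7 - 63 = 1071 - 63 = 1008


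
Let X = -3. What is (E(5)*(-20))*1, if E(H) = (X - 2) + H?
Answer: 0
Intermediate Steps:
E(H) = -5 + H (E(H) = (-3 - 2) + H = -5 + H)
(E(5)*(-20))*1 = ((-5 + 5)*(-20))*1 = (0*(-20))*1 = 0*1 = 0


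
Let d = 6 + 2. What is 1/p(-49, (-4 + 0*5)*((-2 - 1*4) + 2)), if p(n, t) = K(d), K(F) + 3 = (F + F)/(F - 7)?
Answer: 1/13 ≈ 0.076923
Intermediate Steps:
d = 8
K(F) = -3 + 2*F/(-7 + F) (K(F) = -3 + (F + F)/(F - 7) = -3 + (2*F)/(-7 + F) = -3 + 2*F/(-7 + F))
p(n, t) = 13 (p(n, t) = (21 - 1*8)/(-7 + 8) = (21 - 8)/1 = 1*13 = 13)
1/p(-49, (-4 + 0*5)*((-2 - 1*4) + 2)) = 1/13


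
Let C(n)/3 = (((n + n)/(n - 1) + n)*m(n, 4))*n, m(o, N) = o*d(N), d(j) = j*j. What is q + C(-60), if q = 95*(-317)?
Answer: -613549015/61 ≈ -1.0058e+7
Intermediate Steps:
d(j) = j²
m(o, N) = o*N²
q = -30115
C(n) = 48*n²*(n + 2*n/(-1 + n)) (C(n) = 3*((((n + n)/(n - 1) + n)*(n*4²))*n) = 3*((((2*n)/(-1 + n) + n)*(n*16))*n) = 3*(((2*n/(-1 + n) + n)*(16*n))*n) = 3*(((n + 2*n/(-1 + n))*(16*n))*n) = 3*((16*n*(n + 2*n/(-1 + n)))*n) = 3*(16*n²*(n + 2*n/(-1 + n))) = 48*n²*(n + 2*n/(-1 + n)))
q + C(-60) = -30115 + 48*(-60)³*(1 - 60)/(-1 - 60) = -30115 + 48*(-216000)*(-59)/(-61) = -30115 + 48*(-216000)*(-1/61)*(-59) = -30115 - 611712000/61 = -613549015/61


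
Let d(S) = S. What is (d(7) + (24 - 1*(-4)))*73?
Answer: 2555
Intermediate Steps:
(d(7) + (24 - 1*(-4)))*73 = (7 + (24 - 1*(-4)))*73 = (7 + (24 + 4))*73 = (7 + 28)*73 = 35*73 = 2555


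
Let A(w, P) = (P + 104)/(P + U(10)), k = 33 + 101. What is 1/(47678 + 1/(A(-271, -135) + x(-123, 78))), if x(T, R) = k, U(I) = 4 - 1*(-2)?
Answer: 17317/825640055 ≈ 2.0974e-5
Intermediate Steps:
k = 134
U(I) = 6 (U(I) = 4 + 2 = 6)
x(T, R) = 134
A(w, P) = (104 + P)/(6 + P) (A(w, P) = (P + 104)/(P + 6) = (104 + P)/(6 + P))
1/(47678 + 1/(A(-271, -135) + x(-123, 78))) = 1/(47678 + 1/((104 - 135)/(6 - 135) + 134)) = 1/(47678 + 1/(-31/(-129) + 134)) = 1/(47678 + 1/(-1/129*(-31) + 134)) = 1/(47678 + 1/(31/129 + 134)) = 1/(47678 + 1/(17317/129)) = 1/(47678 + 129/17317) = 1/(825640055/17317) = 17317/825640055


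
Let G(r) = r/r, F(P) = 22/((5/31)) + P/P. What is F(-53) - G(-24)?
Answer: 682/5 ≈ 136.40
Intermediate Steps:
F(P) = 687/5 (F(P) = 22/((5*(1/31))) + 1 = 22/(5/31) + 1 = 22*(31/5) + 1 = 682/5 + 1 = 687/5)
G(r) = 1
F(-53) - G(-24) = 687/5 - 1*1 = 687/5 - 1 = 682/5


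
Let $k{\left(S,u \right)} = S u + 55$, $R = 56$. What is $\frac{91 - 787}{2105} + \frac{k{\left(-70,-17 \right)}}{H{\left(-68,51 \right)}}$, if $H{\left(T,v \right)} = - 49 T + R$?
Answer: $\frac{262677}{7131740} \approx 0.036832$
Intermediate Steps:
$k{\left(S,u \right)} = 55 + S u$
$H{\left(T,v \right)} = 56 - 49 T$ ($H{\left(T,v \right)} = - 49 T + 56 = 56 - 49 T$)
$\frac{91 - 787}{2105} + \frac{k{\left(-70,-17 \right)}}{H{\left(-68,51 \right)}} = \frac{91 - 787}{2105} + \frac{55 - -1190}{56 - -3332} = \left(91 - 787\right) \frac{1}{2105} + \frac{55 + 1190}{56 + 3332} = \left(-696\right) \frac{1}{2105} + \frac{1245}{3388} = - \frac{696}{2105} + 1245 \cdot \frac{1}{3388} = - \frac{696}{2105} + \frac{1245}{3388} = \frac{262677}{7131740}$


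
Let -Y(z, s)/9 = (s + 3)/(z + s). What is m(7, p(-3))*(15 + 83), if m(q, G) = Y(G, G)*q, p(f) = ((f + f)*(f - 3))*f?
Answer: -12005/4 ≈ -3001.3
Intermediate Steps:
p(f) = 2*f²*(-3 + f) (p(f) = ((2*f)*(-3 + f))*f = (2*f*(-3 + f))*f = 2*f²*(-3 + f))
Y(z, s) = -9*(3 + s)/(s + z) (Y(z, s) = -9*(s + 3)/(z + s) = -9*(3 + s)/(s + z))
m(q, G) = 9*q*(-3 - G)/(2*G) (m(q, G) = (9*(-3 - G)/(G + G))*q = (9*(-3 - G)/((2*G)))*q = (9*(1/(2*G))*(-3 - G))*q = (9*(-3 - G)/(2*G))*q = 9*q*(-3 - G)/(2*G))
m(7, p(-3))*(15 + 83) = (-9/2*7*(3 + 2*(-3)²*(-3 - 3))/2*(-3)²*(-3 - 3))*(15 + 83) = -9/2*7*(3 + 2*9*(-6))/2*9*(-6)*98 = -9/2*7*(3 - 108)/(-108)*98 = -9/2*7*(-1/108)*(-105)*98 = -245/8*98 = -12005/4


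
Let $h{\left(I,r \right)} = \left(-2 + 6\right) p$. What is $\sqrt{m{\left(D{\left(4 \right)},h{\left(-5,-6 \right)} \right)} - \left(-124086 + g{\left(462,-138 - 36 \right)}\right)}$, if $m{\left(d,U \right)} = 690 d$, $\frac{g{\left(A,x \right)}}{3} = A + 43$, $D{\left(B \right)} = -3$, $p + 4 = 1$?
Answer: $3 \sqrt{13389} \approx 347.13$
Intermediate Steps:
$p = -3$ ($p = -4 + 1 = -3$)
$h{\left(I,r \right)} = -12$ ($h{\left(I,r \right)} = \left(-2 + 6\right) \left(-3\right) = 4 \left(-3\right) = -12$)
$g{\left(A,x \right)} = 129 + 3 A$ ($g{\left(A,x \right)} = 3 \left(A + 43\right) = 3 \left(43 + A\right) = 129 + 3 A$)
$\sqrt{m{\left(D{\left(4 \right)},h{\left(-5,-6 \right)} \right)} - \left(-124086 + g{\left(462,-138 - 36 \right)}\right)} = \sqrt{690 \left(-3\right) + \left(124086 - \left(129 + 3 \cdot 462\right)\right)} = \sqrt{-2070 + \left(124086 - \left(129 + 1386\right)\right)} = \sqrt{-2070 + \left(124086 - 1515\right)} = \sqrt{-2070 + 122571} = \sqrt{120501} = 3 \sqrt{13389}$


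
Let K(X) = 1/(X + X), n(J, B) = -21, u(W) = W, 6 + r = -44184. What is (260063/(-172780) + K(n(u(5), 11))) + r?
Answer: -160343659913/3628380 ≈ -44192.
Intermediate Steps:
r = -44190 (r = -6 - 44184 = -44190)
K(X) = 1/(2*X)
(260063/(-172780) + K(n(u(5), 11))) + r = (260063/(-172780) + (1/2)/(-21)) - 44190 = (260063*(-1/172780) + (1/2)*(-1/21)) - 44190 = (-260063/172780 - 1/42) - 44190 = -5547713/3628380 - 44190 = -160343659913/3628380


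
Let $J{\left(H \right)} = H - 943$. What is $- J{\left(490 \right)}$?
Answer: $453$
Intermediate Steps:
$J{\left(H \right)} = -943 + H$
$- J{\left(490 \right)} = - (-943 + 490) = \left(-1\right) \left(-453\right) = 453$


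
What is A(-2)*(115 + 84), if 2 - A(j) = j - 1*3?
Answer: 1393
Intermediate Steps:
A(j) = 5 - j (A(j) = 2 - (j - 1*3) = 2 - (j - 3) = 2 - (-3 + j) = 2 + (3 - j) = 5 - j)
A(-2)*(115 + 84) = (5 - 1*(-2))*(115 + 84) = (5 + 2)*199 = 7*199 = 1393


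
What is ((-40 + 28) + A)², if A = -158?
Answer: 28900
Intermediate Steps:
((-40 + 28) + A)² = ((-40 + 28) - 158)² = (-12 - 158)² = (-170)² = 28900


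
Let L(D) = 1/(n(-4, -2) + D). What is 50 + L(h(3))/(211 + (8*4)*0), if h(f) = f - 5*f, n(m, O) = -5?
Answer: 179349/3587 ≈ 50.000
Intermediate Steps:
h(f) = -4*f
L(D) = 1/(-5 + D)
50 + L(h(3))/(211 + (8*4)*0) = 50 + 1/((-5 - 4*3)*(211 + (8*4)*0)) = 50 + 1/((-5 - 12)*(211 + 32*0)) = 50 + 1/((-17)*(211 + 0)) = 50 - 1/17/211 = 50 - 1/17*1/211 = 50 - 1/3587 = 179349/3587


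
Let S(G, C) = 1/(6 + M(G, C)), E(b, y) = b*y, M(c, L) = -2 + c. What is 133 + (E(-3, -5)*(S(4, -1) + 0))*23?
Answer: 1409/8 ≈ 176.13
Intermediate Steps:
S(G, C) = 1/(4 + G) (S(G, C) = 1/(6 + (-2 + G)) = 1/(4 + G))
133 + (E(-3, -5)*(S(4, -1) + 0))*23 = 133 + ((-3*(-5))*(1/(4 + 4) + 0))*23 = 133 + (15*(1/8 + 0))*23 = 133 + (15*(1/8))*23 = 133 + (15/8)*23 = 133 + 345/8 = 1409/8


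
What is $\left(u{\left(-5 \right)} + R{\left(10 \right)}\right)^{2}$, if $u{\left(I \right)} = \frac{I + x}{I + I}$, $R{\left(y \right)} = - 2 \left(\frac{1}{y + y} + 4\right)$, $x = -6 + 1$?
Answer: $\frac{5041}{100} \approx 50.41$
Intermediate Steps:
$x = -5$
$R{\left(y \right)} = -8 - \frac{1}{y}$ ($R{\left(y \right)} = - 2 \left(\frac{1}{2 y} + 4\right) = - 2 \left(4 + \frac{1}{2 y}\right) = -8 - \frac{1}{y}$)
$u{\left(I \right)} = \frac{-5 + I}{2 I}$ ($u{\left(I \right)} = \frac{I - 5}{I + I} = \frac{-5 + I}{2 I}$)
$\left(u{\left(-5 \right)} + R{\left(10 \right)}\right)^{2} = \left(\frac{-5 - 5}{2 \left(-5\right)} - \frac{81}{10}\right)^{2} = \left(\frac{1}{2} \left(- \frac{1}{5}\right) \left(-10\right) - \frac{81}{10}\right)^{2} = \left(1 - \frac{81}{10}\right)^{2} = \left(- \frac{71}{10}\right)^{2} = \frac{5041}{100}$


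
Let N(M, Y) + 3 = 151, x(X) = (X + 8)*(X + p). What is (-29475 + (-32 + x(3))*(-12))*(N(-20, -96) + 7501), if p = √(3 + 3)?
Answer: -225546063 - 1009668*√6 ≈ -2.2802e+8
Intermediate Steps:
p = √6 ≈ 2.4495
x(X) = (8 + X)*(X + √6) (x(X) = (X + 8)*(X + √6) = (8 + X)*(X + √6))
N(M, Y) = 148 (N(M, Y) = -3 + 151 = 148)
(-29475 + (-32 + x(3))*(-12))*(N(-20, -96) + 7501) = (-29475 + (-32 + (3² + 8*3 + 8*√6 + 3*√6))*(-12))*(148 + 7501) = (-29475 + (-32 + (9 + 24 + 8*√6 + 3*√6))*(-12))*7649 = (-29475 + (-32 + (33 + 11*√6))*(-12))*7649 = (-29475 + (1 + 11*√6)*(-12))*7649 = (-29475 + (-12 - 132*√6))*7649 = (-29487 - 132*√6)*7649 = -225546063 - 1009668*√6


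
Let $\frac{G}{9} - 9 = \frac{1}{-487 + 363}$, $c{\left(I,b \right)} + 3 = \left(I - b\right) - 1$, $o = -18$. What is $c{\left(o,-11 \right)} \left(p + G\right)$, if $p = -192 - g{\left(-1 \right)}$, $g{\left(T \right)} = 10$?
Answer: $\frac{165143}{124} \approx 1331.8$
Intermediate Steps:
$c{\left(I,b \right)} = -4 + I - b$ ($c{\left(I,b \right)} = -3 - \left(1 + b - I\right) = -4 + I - b$)
$G = \frac{10035}{124}$ ($G = 81 + \frac{9}{-487 + 363} = 81 + \frac{9}{-124} = 81 + 9 \left(- \frac{1}{124}\right) = 81 - \frac{9}{124} = \frac{10035}{124} \approx 80.927$)
$p = -202$ ($p = -192 - 10 = -202$)
$c{\left(o,-11 \right)} \left(p + G\right) = \left(-4 - 18 - -11\right) \left(-202 + \frac{10035}{124}\right) = \left(-4 - 18 + 11\right) \left(- \frac{15013}{124}\right) = \left(-11\right) \left(- \frac{15013}{124}\right) = \frac{165143}{124}$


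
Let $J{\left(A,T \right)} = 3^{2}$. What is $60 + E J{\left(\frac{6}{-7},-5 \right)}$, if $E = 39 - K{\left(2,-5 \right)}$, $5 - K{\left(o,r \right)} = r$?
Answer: $321$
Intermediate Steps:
$K{\left(o,r \right)} = 5 - r$
$J{\left(A,T \right)} = 9$
$E = 29$ ($E = 39 - \left(5 - -5\right) = 39 - \left(5 + 5\right) = 39 - 10 = 29$)
$60 + E J{\left(\frac{6}{-7},-5 \right)} = 60 + 29 \cdot 9 = 60 + 261 = 321$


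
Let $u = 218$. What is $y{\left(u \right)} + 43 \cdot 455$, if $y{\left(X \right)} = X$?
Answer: $19783$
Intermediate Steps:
$y{\left(u \right)} + 43 \cdot 455 = 218 + 43 \cdot 455 = 218 + 19565 = 19783$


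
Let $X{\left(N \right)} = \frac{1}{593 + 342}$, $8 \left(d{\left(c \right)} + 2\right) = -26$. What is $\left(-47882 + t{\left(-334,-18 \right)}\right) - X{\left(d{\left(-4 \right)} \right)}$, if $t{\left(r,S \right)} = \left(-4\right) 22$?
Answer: $- \frac{44851951}{935} \approx -47970.0$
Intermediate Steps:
$t{\left(r,S \right)} = -88$
$d{\left(c \right)} = - \frac{21}{4}$ ($d{\left(c \right)} = -2 + \frac{1}{8} \left(-26\right) = -2 - \frac{13}{4} = - \frac{21}{4}$)
$X{\left(N \right)} = \frac{1}{935}$
$\left(-47882 + t{\left(-334,-18 \right)}\right) - X{\left(d{\left(-4 \right)} \right)} = \left(-47882 - 88\right) - \frac{1}{935} = -47970 - \frac{1}{935} = - \frac{44851951}{935}$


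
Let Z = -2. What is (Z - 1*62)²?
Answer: 4096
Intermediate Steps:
(Z - 1*62)² = (-2 - 1*62)² = (-2 - 62)² = (-64)² = 4096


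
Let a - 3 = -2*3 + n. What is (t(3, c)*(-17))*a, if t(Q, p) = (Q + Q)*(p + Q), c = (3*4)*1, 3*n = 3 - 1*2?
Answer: 4080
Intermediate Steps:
n = ⅓ (n = (3 - 1*2)/3 = (3 - 2)/3 = (⅓)*1 = ⅓ ≈ 0.33333)
c = 12 (c = 12*1 = 12)
a = -8/3 (a = 3 + (-2*3 + ⅓) = 3 + (-6 + ⅓) = 3 - 17/3 = -8/3 ≈ -2.6667)
t(Q, p) = 2*Q*(Q + p) (t(Q, p) = (2*Q)*(Q + p) = 2*Q*(Q + p))
(t(3, c)*(-17))*a = ((2*3*(3 + 12))*(-17))*(-8/3) = ((2*3*15)*(-17))*(-8/3) = (90*(-17))*(-8/3) = -1530*(-8/3) = 4080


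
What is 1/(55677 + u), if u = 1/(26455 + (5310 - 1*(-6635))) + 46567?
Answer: 38400/3926169601 ≈ 9.7805e-6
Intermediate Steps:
u = 1788172801/38400 (u = 1/(26455 + (5310 + 6635)) + 46567 = 1/(26455 + 11945) + 46567 = 1/38400 + 46567 = 1788172801/38400 ≈ 46567.)
1/(55677 + u) = 1/(55677 + 1788172801/38400) = 1/(3926169601/38400) = 38400/3926169601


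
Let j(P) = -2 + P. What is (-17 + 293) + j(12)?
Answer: 286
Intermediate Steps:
(-17 + 293) + j(12) = (-17 + 293) + (-2 + 12) = 276 + 10 = 286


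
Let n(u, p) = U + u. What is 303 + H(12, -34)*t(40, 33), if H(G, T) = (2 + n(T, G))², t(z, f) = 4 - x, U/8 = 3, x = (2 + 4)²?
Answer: -1745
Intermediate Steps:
x = 36 (x = 6² = 36)
U = 24 (U = 8*3 = 24)
t(z, f) = -32 (t(z, f) = 4 - 1*36 = 4 - 36 = -32)
n(u, p) = 24 + u
H(G, T) = (26 + T)² (H(G, T) = (2 + (24 + T))² = (26 + T)²)
303 + H(12, -34)*t(40, 33) = 303 + (26 - 34)²*(-32) = 303 + (-8)²*(-32) = 303 + 64*(-32) = 303 - 2048 = -1745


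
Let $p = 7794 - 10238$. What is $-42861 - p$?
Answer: $-40417$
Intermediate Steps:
$p = -2444$ ($p = 7794 - 10238 = -2444$)
$-42861 - p = -42861 - -2444 = -42861 + 2444 = -40417$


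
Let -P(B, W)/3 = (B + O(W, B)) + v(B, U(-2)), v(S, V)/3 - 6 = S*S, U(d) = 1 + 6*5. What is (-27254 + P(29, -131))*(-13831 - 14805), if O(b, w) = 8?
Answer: 1001916368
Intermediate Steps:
U(d) = 31 (U(d) = 1 + 30 = 31)
v(S, V) = 18 + 3*S² (v(S, V) = 18 + 3*(S*S) = 18 + 3*S²)
P(B, W) = -78 - 9*B² - 3*B (P(B, W) = -3*((B + 8) + (18 + 3*B²)) = -3*((8 + B) + (18 + 3*B²)) = -3*(26 + B + 3*B²) = -78 - 9*B² - 3*B)
(-27254 + P(29, -131))*(-13831 - 14805) = (-27254 + (-78 - 9*29² - 3*29))*(-13831 - 14805) = (-27254 + (-78 - 9*841 - 87))*(-28636) = (-27254 + (-78 - 7569 - 87))*(-28636) = (-27254 - 7734)*(-28636) = -34988*(-28636) = 1001916368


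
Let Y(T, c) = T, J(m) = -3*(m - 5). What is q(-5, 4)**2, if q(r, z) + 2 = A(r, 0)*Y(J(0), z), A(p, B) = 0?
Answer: 4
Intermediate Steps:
J(m) = 15 - 3*m (J(m) = -3*(-5 + m) = 15 - 3*m)
q(r, z) = -2 (q(r, z) = -2 + 0*(15 - 3*0) = -2 + 0*(15 + 0) = -2 + 0*15 = -2 + 0 = -2)
q(-5, 4)**2 = (-2)**2 = 4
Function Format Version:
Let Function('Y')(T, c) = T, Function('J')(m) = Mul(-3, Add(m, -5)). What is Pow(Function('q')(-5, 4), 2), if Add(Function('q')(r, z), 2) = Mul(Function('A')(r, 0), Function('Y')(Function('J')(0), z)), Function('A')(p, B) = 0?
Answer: 4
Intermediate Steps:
Function('J')(m) = Add(15, Mul(-3, m)) (Function('J')(m) = Mul(-3, Add(-5, m)) = Add(15, Mul(-3, m)))
Function('q')(r, z) = -2 (Function('q')(r, z) = Add(-2, Mul(0, Add(15, Mul(-3, 0)))) = Add(-2, Mul(0, Add(15, 0))) = Add(-2, Mul(0, 15)) = Add(-2, 0) = -2)
Pow(Function('q')(-5, 4), 2) = Pow(-2, 2) = 4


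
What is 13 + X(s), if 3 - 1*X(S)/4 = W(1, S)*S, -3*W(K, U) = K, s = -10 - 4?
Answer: 19/3 ≈ 6.3333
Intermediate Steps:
s = -14
W(K, U) = -K/3
X(S) = 12 + 4*S/3 (X(S) = 12 - 4*(-⅓*1)*S = 12 - (-4)*S/3 = 12 + 4*S/3)
13 + X(s) = 13 + (12 + (4/3)*(-14)) = 13 + (12 - 56/3) = 13 - 20/3 = 19/3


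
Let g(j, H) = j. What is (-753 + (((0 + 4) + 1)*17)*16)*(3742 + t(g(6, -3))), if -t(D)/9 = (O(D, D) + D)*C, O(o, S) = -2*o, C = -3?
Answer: 2173060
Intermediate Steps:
t(D) = -27*D (t(D) = -9*(-2*D + D)*(-3) = -9*(-D)*(-3) = -27*D)
(-753 + (((0 + 4) + 1)*17)*16)*(3742 + t(g(6, -3))) = (-753 + (((0 + 4) + 1)*17)*16)*(3742 - 27*6) = (-753 + ((4 + 1)*17)*16)*(3742 - 162) = (-753 + (5*17)*16)*3580 = (-753 + 85*16)*3580 = (-753 + 1360)*3580 = 607*3580 = 2173060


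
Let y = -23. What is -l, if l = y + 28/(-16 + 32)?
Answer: 85/4 ≈ 21.250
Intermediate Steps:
l = -85/4 (l = -23 + 28/(-16 + 32) = -23 + 28/16 = -23 + 28*(1/16) = -23 + 7/4 = -85/4 ≈ -21.250)
-l = -1*(-85/4) = 85/4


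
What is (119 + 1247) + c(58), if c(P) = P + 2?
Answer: 1426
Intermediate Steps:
c(P) = 2 + P
(119 + 1247) + c(58) = (119 + 1247) + (2 + 58) = 1366 + 60 = 1426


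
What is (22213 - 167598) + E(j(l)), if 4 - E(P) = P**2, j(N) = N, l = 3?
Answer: -145390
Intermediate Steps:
E(P) = 4 - P**2
(22213 - 167598) + E(j(l)) = (22213 - 167598) + (4 - 1*3**2) = -145385 + (4 - 1*9) = -145385 + (4 - 9) = -145385 - 5 = -145390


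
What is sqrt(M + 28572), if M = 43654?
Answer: 7*sqrt(1474) ≈ 268.75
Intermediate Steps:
sqrt(M + 28572) = sqrt(43654 + 28572) = sqrt(72226) = 7*sqrt(1474)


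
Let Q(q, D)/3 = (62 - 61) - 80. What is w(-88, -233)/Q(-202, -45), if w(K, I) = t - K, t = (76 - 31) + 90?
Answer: -223/237 ≈ -0.94093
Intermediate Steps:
t = 135 (t = 45 + 90 = 135)
w(K, I) = 135 - K
Q(q, D) = -237 (Q(q, D) = 3*((62 - 61) - 80) = 3*(1 - 80) = 3*(-79) = -237)
w(-88, -233)/Q(-202, -45) = (135 - 1*(-88))/(-237) = (135 + 88)*(-1/237) = 223*(-1/237) = -223/237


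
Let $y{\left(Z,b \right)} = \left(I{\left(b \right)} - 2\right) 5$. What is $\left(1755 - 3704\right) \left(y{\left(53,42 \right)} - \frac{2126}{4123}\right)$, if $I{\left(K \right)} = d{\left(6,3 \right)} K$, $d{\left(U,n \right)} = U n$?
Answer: $- \frac{30290547216}{4123} \approx -7.3467 \cdot 10^{6}$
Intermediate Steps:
$I{\left(K \right)} = 18 K$ ($I{\left(K \right)} = 6 \cdot 3 K = 18 K$)
$y{\left(Z,b \right)} = -10 + 90 b$ ($y{\left(Z,b \right)} = \left(18 b - 2\right) 5 = \left(-2 + 18 b\right) 5 = -10 + 90 b$)
$\left(1755 - 3704\right) \left(y{\left(53,42 \right)} - \frac{2126}{4123}\right) = \left(1755 - 3704\right) \left(\left(-10 + 90 \cdot 42\right) - \frac{2126}{4123}\right) = - 1949 \left(\left(-10 + 3780\right) - \frac{2126}{4123}\right) = - 1949 \left(3770 - \frac{2126}{4123}\right) = \left(-1949\right) \frac{15541584}{4123} = - \frac{30290547216}{4123}$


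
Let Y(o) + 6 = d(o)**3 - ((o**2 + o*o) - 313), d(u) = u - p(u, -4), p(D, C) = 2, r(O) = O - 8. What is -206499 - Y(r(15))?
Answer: -206833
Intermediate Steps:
r(O) = -8 + O
d(u) = -2 + u (d(u) = u - 1*2 = u - 2 = -2 + u)
Y(o) = 307 + (-2 + o)**3 - 2*o**2 (Y(o) = -6 + ((-2 + o)**3 - ((o**2 + o*o) - 313)) = -6 + ((-2 + o)**3 - ((o**2 + o**2) - 313)) = -6 + ((-2 + o)**3 - (2*o**2 - 313)) = -6 + ((-2 + o)**3 - (-313 + 2*o**2)) = -6 + ((-2 + o)**3 + (313 - 2*o**2)) = -6 + (313 + (-2 + o)**3 - 2*o**2) = 307 + (-2 + o)**3 - 2*o**2)
-206499 - Y(r(15)) = -206499 - (307 + (-2 + (-8 + 15))**3 - 2*(-8 + 15)**2) = -206499 - (307 + (-2 + 7)**3 - 2*7**2) = -206499 - (307 + 5**3 - 2*49) = -206499 - (307 + 125 - 98) = -206499 - 1*334 = -206499 - 334 = -206833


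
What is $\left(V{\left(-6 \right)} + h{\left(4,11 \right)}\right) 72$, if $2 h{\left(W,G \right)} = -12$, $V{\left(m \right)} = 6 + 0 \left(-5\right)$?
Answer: $0$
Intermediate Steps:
$V{\left(m \right)} = 6$ ($V{\left(m \right)} = 6 + 0 = 6$)
$h{\left(W,G \right)} = -6$ ($h{\left(W,G \right)} = \frac{1}{2} \left(-12\right) = -6$)
$\left(V{\left(-6 \right)} + h{\left(4,11 \right)}\right) 72 = \left(6 - 6\right) 72 = 0 \cdot 72 = 0$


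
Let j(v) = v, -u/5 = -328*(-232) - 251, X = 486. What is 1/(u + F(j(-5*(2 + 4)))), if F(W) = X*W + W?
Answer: -1/393835 ≈ -2.5391e-6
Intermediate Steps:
u = -379225 (u = -5*(-328*(-232) - 251) = -5*(76096 - 251) = -5*75845 = -379225)
F(W) = 487*W (F(W) = 486*W + W = 487*W)
1/(u + F(j(-5*(2 + 4)))) = 1/(-379225 + 487*(-5*(2 + 4))) = 1/(-379225 + 487*(-5*6)) = 1/(-379225 + 487*(-30)) = 1/(-379225 - 14610) = 1/(-393835) = -1/393835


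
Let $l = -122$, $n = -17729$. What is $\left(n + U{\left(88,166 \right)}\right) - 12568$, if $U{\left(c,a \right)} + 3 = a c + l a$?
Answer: $-35944$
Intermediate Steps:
$U{\left(c,a \right)} = -3 - 122 a + a c$ ($U{\left(c,a \right)} = -3 + \left(a c - 122 a\right) = -3 + \left(- 122 a + a c\right) = -3 - 122 a + a c$)
$\left(n + U{\left(88,166 \right)}\right) - 12568 = \left(-17729 - 5647\right) - 12568 = -23376 - 12568 = -35944$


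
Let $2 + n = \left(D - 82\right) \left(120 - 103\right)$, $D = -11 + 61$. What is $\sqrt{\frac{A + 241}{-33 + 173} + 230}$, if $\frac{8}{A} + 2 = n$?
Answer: $\frac{\sqrt{852438797}}{1918} \approx 15.222$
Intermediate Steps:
$D = 50$
$n = -546$ ($n = -2 + \left(50 - 82\right) \left(120 - 103\right) = -2 - 544 = -546$)
$A = - \frac{2}{137}$ ($A = \frac{8}{-2 - 546} = \frac{8}{-548} = 8 \left(- \frac{1}{548}\right) = - \frac{2}{137} \approx -0.014599$)
$\sqrt{\frac{A + 241}{-33 + 173} + 230} = \sqrt{\frac{- \frac{2}{137} + 241}{-33 + 173} + 230} = \sqrt{\frac{33015}{137 \cdot 140} + 230} = \sqrt{\frac{33015}{137} \cdot \frac{1}{140} + 230} = \sqrt{\frac{6603}{3836} + 230} = \sqrt{\frac{888883}{3836}} = \frac{\sqrt{852438797}}{1918}$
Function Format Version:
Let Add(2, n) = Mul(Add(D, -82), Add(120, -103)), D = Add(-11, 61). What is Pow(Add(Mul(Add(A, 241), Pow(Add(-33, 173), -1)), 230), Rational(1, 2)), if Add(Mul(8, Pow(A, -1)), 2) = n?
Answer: Mul(Rational(1, 1918), Pow(852438797, Rational(1, 2))) ≈ 15.222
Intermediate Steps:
D = 50
n = -546 (n = Add(-2, Mul(Add(50, -82), Add(120, -103))) = Add(-2, Mul(-32, 17)) = Add(-2, -544) = -546)
A = Rational(-2, 137) (A = Mul(8, Pow(Add(-2, -546), -1)) = Mul(8, Pow(-548, -1)) = Mul(8, Rational(-1, 548)) = Rational(-2, 137) ≈ -0.014599)
Pow(Add(Mul(Add(A, 241), Pow(Add(-33, 173), -1)), 230), Rational(1, 2)) = Pow(Add(Mul(Add(Rational(-2, 137), 241), Pow(Add(-33, 173), -1)), 230), Rational(1, 2)) = Pow(Add(Mul(Rational(33015, 137), Pow(140, -1)), 230), Rational(1, 2)) = Pow(Add(Mul(Rational(33015, 137), Rational(1, 140)), 230), Rational(1, 2)) = Pow(Add(Rational(6603, 3836), 230), Rational(1, 2)) = Pow(Rational(888883, 3836), Rational(1, 2)) = Mul(Rational(1, 1918), Pow(852438797, Rational(1, 2)))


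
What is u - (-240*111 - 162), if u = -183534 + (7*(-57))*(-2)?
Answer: -155934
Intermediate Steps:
u = -182736 (u = -183534 - 399*(-2) = -183534 + 798 = -182736)
u - (-240*111 - 162) = -182736 - (-240*111 - 162) = -182736 - (-26640 - 162) = -182736 - 1*(-26802) = -182736 + 26802 = -155934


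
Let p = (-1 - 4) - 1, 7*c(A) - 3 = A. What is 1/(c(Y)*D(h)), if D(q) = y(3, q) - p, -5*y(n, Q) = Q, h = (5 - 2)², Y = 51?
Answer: 5/162 ≈ 0.030864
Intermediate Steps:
h = 9 (h = 3² = 9)
c(A) = 3/7 + A/7
y(n, Q) = -Q/5
p = -6 (p = -5 - 1 = -6)
D(q) = 6 - q/5 (D(q) = -q/5 - 1*(-6) = -q/5 + 6 = 6 - q/5)
1/(c(Y)*D(h)) = 1/((3/7 + (⅐)*51)*(6 - ⅕*9)) = 1/((3/7 + 51/7)*(6 - 9/5)) = 1/((54/7)*(21/5)) = 1/(162/5) = 5/162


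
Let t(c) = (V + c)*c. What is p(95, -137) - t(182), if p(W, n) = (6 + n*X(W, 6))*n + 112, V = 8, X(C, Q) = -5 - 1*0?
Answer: -129135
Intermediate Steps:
X(C, Q) = -5 (X(C, Q) = -5 + 0 = -5)
p(W, n) = 112 + n*(6 - 5*n) (p(W, n) = (6 + n*(-5))*n + 112 = (6 - 5*n)*n + 112 = n*(6 - 5*n) + 112 = 112 + n*(6 - 5*n))
t(c) = c*(8 + c) (t(c) = (8 + c)*c = c*(8 + c))
p(95, -137) - t(182) = (112 - 5*(-137)² + 6*(-137)) - 182*(8 + 182) = (112 - 5*18769 - 822) - 182*190 = (112 - 93845 - 822) - 1*34580 = -94555 - 34580 = -129135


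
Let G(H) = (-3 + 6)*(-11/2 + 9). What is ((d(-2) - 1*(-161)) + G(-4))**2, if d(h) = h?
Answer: 114921/4 ≈ 28730.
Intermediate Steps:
G(H) = 21/2 (G(H) = 3*(-11*1/2 + 9) = 3*(-11/2 + 9) = 3*(7/2) = 21/2)
((d(-2) - 1*(-161)) + G(-4))**2 = ((-2 - 1*(-161)) + 21/2)**2 = ((-2 + 161) + 21/2)**2 = (159 + 21/2)**2 = (339/2)**2 = 114921/4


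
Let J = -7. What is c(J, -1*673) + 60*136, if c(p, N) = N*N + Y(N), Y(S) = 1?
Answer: 461090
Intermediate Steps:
c(p, N) = 1 + N² (c(p, N) = N*N + 1 = N² + 1 = 1 + N²)
c(J, -1*673) + 60*136 = (1 + (-1*673)²) + 60*136 = (1 + (-673)²) + 8160 = (1 + 452929) + 8160 = 452930 + 8160 = 461090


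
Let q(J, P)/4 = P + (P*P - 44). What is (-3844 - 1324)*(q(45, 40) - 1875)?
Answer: -23302512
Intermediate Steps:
q(J, P) = -176 + 4*P + 4*P² (q(J, P) = 4*(P + (P*P - 44)) = 4*(P + (P² - 44)) = 4*(P + (-44 + P²)) = 4*(-44 + P + P²) = -176 + 4*P + 4*P²)
(-3844 - 1324)*(q(45, 40) - 1875) = (-3844 - 1324)*((-176 + 4*40 + 4*40²) - 1875) = -5168*((-176 + 160 + 4*1600) - 1875) = -5168*((-176 + 160 + 6400) - 1875) = -5168*(6384 - 1875) = -5168*4509 = -23302512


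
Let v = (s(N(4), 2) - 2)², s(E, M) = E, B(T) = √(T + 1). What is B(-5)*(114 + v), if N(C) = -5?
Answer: 326*I ≈ 326.0*I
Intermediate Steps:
B(T) = √(1 + T)
v = 49 (v = (-5 - 2)² = (-7)² = 49)
B(-5)*(114 + v) = √(1 - 5)*(114 + 49) = √(-4)*163 = (2*I)*163 = 326*I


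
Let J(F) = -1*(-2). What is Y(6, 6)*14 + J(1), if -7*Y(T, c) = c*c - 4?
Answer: -62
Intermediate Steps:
J(F) = 2
Y(T, c) = 4/7 - c**2/7 (Y(T, c) = -(c*c - 4)/7 = -(c**2 - 4)/7 = -(-4 + c**2)/7 = 4/7 - c**2/7)
Y(6, 6)*14 + J(1) = (4/7 - 1/7*6**2)*14 + 2 = (4/7 - 1/7*36)*14 + 2 = (4/7 - 36/7)*14 + 2 = -32/7*14 + 2 = -64 + 2 = -62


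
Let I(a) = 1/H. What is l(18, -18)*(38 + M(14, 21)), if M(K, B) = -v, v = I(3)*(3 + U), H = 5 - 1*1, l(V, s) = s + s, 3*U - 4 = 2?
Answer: -1323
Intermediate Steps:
U = 2 (U = 4/3 + (⅓)*2 = 4/3 + ⅔ = 2)
l(V, s) = 2*s
H = 4 (H = 5 - 1 = 4)
I(a) = ¼ (I(a) = 1/4 = ¼)
v = 5/4 (v = (3 + 2)/4 = (¼)*5 = 5/4 ≈ 1.2500)
M(K, B) = -5/4 (M(K, B) = -1*5/4 = -5/4)
l(18, -18)*(38 + M(14, 21)) = (2*(-18))*(38 - 5/4) = -36*147/4 = -1323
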